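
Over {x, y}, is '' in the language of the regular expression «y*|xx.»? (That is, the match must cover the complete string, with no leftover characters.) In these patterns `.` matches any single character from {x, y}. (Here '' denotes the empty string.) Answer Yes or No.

Yes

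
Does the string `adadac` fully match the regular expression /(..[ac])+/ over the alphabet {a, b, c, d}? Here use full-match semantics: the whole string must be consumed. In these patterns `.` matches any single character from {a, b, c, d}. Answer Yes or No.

Yes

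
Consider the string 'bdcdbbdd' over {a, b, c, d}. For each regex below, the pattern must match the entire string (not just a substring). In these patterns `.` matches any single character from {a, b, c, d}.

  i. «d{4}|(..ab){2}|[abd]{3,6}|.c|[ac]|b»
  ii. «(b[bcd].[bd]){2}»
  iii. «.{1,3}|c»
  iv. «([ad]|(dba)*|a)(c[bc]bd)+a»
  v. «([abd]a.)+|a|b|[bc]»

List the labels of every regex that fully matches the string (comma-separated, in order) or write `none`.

ii

i → no match
ii → match
iii → no match
iv → no match — must end with 'bda'
v → no match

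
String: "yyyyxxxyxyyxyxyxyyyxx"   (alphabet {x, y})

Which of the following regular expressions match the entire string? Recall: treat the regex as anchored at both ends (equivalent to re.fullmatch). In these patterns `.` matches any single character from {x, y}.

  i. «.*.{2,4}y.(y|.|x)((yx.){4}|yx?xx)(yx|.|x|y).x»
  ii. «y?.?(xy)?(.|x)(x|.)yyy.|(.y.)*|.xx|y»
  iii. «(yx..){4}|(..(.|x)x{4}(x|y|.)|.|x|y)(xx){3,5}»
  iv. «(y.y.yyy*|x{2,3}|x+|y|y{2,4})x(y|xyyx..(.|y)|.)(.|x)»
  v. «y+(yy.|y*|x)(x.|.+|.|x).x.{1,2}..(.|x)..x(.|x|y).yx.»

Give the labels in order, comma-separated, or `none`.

i → no match
ii → no match
iii → no match
iv → no match
v → match

v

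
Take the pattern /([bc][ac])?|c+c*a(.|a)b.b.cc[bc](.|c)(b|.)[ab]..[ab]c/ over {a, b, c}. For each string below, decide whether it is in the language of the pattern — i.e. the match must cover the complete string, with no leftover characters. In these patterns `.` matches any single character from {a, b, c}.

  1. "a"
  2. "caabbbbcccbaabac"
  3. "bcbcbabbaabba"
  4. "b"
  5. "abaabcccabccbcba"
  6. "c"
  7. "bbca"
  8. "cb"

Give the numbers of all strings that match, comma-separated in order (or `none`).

none

1. "a" → no match
2 → no match
3 → no match
4. "b" → no match
5 → no match
6. "c" → no match
7. "bbca" → no match
8. "cb" → no match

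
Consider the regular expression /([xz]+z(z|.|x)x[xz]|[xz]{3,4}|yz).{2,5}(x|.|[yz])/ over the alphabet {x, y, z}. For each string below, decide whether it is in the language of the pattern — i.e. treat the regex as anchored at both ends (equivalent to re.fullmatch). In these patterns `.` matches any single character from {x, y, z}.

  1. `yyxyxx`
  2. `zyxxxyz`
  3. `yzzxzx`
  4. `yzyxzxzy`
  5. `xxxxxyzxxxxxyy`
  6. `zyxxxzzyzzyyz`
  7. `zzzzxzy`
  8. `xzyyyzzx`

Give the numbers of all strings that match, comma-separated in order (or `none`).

1 → no match
2 → no match
3 → match
4 → match
5 → no match
6 → no match
7 → match
8 → no match

3, 4, 7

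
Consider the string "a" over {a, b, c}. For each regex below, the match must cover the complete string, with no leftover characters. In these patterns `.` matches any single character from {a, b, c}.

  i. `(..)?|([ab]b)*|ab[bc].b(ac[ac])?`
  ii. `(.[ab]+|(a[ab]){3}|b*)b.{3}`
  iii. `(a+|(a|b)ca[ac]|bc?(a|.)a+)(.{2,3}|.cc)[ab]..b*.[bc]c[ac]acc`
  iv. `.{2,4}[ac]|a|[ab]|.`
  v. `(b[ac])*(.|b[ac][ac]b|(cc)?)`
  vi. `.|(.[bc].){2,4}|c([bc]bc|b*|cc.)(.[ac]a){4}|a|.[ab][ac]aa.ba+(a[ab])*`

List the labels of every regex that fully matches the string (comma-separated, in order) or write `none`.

iv, v, vi

i → no match
ii → no match
iii → no match — must end with "acc"
iv → match
v → match
vi → match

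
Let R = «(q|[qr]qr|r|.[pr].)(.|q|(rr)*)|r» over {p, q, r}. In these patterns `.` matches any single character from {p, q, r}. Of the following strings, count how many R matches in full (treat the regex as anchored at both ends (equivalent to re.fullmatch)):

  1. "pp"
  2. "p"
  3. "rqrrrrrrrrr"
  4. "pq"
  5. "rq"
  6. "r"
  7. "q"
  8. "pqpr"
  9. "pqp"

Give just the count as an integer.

4

1. "pp" → no match
2. "p" → no match
3. "rqrrrrrrrrr" → match
4. "pq" → no match
5. "rq" → match
6. "r" → match
7. "q" → match
8. "pqpr" → no match
9. "pqp" → no match
Total matched: 4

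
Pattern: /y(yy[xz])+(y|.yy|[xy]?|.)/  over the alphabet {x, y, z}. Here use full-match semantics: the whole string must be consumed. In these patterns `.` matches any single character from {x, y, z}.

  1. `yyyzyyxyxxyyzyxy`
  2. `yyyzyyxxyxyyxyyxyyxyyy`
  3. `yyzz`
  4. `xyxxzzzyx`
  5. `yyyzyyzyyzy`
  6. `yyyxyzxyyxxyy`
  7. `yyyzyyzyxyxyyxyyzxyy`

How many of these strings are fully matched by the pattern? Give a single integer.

1 → no match
2 → no match
3 → no match — must start with `yyy`
4 → no match — must start with `yyy`
5 → match
6 → no match
7 → no match
Total matched: 1

1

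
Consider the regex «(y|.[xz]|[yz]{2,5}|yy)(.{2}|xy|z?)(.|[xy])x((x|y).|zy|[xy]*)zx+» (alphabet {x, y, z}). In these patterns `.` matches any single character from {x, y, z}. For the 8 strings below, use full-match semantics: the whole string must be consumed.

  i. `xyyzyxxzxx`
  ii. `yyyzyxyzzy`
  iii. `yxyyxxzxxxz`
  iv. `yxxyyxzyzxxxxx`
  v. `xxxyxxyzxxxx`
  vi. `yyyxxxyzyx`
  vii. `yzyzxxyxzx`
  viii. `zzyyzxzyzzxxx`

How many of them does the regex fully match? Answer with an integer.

3

i → no match
ii → no match — must end with `x`
iii → no match — must end with `x`
iv → match
v → match
vi → no match
vii → match
viii → no match
Total matched: 3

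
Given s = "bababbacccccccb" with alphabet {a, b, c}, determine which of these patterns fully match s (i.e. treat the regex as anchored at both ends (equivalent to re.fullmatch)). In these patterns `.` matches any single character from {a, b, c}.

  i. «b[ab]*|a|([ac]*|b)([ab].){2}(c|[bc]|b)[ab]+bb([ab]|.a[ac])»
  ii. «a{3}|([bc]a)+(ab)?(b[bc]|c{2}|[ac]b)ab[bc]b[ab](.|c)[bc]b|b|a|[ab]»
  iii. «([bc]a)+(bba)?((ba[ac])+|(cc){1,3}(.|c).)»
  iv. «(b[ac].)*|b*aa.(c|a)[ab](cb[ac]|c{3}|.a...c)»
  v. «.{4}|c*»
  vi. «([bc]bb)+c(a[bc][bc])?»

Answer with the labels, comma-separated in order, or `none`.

i → no match
ii → no match
iii → match
iv → no match
v → no match
vi → no match

iii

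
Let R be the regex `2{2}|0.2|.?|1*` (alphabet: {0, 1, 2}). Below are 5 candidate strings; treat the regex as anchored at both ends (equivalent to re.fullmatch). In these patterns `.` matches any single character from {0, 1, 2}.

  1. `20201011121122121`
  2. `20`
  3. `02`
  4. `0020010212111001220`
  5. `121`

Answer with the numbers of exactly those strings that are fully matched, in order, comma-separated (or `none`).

1 → no match
2 → no match
3 → no match
4 → no match
5 → no match

none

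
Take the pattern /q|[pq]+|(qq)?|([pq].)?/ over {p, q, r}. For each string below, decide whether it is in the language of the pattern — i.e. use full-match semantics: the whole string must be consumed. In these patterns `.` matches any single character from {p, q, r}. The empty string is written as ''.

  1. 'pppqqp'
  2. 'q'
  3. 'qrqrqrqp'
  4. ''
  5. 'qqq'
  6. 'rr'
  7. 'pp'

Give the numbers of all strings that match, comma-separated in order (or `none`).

1. 'pppqqp' → match
2. 'q' → match
3. 'qrqrqrqp' → no match
4. '' → match
5. 'qqq' → match
6. 'rr' → no match
7. 'pp' → match

1, 2, 4, 5, 7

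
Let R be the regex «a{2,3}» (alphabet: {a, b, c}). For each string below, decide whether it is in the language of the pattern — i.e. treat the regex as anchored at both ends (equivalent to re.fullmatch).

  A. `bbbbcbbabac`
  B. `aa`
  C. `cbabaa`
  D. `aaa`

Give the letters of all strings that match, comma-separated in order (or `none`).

B, D

A → no match — must start with `a`
B → match
C → no match — must start with `a`
D → match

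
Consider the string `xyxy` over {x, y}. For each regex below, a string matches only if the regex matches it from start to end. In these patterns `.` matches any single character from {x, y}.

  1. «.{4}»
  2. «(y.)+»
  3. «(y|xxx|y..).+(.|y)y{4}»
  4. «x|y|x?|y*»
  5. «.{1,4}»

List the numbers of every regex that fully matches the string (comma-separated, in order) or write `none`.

1, 5

1 → match
2 → no match — must start with `y`
3 → no match
4 → no match
5 → match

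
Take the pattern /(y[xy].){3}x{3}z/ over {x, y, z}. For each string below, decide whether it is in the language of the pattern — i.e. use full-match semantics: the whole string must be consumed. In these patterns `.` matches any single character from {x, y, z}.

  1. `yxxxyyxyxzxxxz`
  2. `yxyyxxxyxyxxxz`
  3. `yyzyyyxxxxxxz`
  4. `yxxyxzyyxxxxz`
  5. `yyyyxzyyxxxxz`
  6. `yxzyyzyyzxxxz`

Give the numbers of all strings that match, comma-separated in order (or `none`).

1 → no match
2 → no match
3 → no match
4 → match
5 → match
6 → match

4, 5, 6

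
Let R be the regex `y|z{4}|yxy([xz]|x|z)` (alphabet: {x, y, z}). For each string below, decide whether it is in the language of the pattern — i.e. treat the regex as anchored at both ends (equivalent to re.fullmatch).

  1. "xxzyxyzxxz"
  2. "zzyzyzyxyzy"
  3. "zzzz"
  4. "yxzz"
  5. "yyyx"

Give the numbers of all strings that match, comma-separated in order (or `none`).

3

1 → no match
2 → no match
3 → match
4 → no match
5 → no match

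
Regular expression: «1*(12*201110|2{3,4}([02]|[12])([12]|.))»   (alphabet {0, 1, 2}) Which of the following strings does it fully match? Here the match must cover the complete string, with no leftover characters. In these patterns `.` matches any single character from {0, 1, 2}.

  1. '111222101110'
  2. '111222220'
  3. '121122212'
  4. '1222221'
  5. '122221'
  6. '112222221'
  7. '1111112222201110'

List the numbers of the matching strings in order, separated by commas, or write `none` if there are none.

2, 4, 5, 7

1. '111222101110' → no match
2. '111222220' → match
3. '121122212' → no match
4. '1222221' → match
5. '122221' → match
6. '112222221' → no match
7 → match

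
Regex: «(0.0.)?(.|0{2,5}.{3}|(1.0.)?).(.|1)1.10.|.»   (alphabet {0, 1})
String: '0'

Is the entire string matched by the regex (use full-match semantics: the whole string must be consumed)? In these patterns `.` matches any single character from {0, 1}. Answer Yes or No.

Yes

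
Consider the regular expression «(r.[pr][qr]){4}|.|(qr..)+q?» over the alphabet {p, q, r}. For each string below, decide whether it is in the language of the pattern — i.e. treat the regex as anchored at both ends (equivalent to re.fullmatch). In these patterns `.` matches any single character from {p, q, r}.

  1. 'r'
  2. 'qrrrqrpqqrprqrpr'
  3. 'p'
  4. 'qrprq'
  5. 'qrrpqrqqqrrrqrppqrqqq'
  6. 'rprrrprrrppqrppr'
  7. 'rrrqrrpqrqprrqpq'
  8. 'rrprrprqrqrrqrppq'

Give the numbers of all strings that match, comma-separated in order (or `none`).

1, 2, 3, 4, 5, 6, 7

1 → match
2 → match
3 → match
4 → match
5 → match
6 → match
7 → match
8 → no match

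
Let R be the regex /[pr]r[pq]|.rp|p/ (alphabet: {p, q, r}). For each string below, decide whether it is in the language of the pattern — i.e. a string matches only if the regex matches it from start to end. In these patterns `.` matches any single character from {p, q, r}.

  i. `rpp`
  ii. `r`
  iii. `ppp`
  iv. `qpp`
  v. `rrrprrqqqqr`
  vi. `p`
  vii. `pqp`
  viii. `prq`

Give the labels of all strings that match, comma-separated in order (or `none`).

vi, viii

i → no match
ii → no match
iii → no match
iv → no match
v → no match
vi → match
vii → no match
viii → match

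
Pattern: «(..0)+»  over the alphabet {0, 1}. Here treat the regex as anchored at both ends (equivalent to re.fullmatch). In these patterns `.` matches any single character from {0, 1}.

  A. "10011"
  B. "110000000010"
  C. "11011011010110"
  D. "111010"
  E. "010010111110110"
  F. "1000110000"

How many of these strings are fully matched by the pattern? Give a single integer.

A → no match — must end with "0"
B → match
C → no match
D → no match
E → no match
F → no match
Total matched: 1

1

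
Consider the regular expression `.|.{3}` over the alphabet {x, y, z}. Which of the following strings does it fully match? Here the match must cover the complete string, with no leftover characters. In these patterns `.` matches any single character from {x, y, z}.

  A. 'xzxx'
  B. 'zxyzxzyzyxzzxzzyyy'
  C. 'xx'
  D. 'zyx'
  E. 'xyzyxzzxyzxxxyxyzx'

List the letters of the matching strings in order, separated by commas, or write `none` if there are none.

A → no match
B → no match
C → no match
D → match
E → no match

D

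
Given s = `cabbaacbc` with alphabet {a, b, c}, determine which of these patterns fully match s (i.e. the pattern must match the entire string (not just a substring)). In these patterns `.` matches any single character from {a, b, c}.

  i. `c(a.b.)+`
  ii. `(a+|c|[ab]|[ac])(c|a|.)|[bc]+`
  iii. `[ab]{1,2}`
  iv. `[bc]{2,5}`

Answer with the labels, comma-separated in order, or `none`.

i → match
ii → no match
iii → no match
iv → no match

i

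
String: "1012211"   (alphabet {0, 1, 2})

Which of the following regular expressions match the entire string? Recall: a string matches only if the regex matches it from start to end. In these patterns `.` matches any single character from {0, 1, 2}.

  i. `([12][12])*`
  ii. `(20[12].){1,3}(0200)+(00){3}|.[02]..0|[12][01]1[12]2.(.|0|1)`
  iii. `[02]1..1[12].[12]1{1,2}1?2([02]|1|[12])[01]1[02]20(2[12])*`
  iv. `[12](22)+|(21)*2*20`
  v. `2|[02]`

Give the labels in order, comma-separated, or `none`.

ii

i → no match
ii → match
iii → no match
iv → no match
v → no match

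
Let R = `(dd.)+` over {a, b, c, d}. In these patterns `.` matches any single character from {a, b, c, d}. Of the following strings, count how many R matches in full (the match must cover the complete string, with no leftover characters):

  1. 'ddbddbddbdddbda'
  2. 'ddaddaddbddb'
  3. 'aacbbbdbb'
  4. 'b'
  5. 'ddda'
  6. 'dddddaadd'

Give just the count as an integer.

1

1 → no match
2 → match
3 → no match — must start with 'dd'
4 → no match — must start with 'dd'
5 → no match
6 → no match
Total matched: 1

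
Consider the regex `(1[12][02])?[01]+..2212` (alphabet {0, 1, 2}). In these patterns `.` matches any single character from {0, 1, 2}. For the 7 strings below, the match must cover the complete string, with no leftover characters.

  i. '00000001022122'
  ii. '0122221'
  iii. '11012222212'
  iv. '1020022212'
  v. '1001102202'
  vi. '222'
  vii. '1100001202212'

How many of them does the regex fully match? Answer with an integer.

i → no match — must end with '2212'
ii → no match — must end with '2212'
iii → no match
iv → no match
v → no match — must end with '2212'
vi → no match — must end with '2212'
vii → match
Total matched: 1

1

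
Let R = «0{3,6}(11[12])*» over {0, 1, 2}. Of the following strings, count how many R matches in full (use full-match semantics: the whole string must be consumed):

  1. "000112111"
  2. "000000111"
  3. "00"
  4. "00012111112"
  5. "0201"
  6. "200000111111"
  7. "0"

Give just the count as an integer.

1 → match
2 → match
3 → no match
4 → no match
5 → no match
6 → no match — must start with "0"
7 → no match
Total matched: 2

2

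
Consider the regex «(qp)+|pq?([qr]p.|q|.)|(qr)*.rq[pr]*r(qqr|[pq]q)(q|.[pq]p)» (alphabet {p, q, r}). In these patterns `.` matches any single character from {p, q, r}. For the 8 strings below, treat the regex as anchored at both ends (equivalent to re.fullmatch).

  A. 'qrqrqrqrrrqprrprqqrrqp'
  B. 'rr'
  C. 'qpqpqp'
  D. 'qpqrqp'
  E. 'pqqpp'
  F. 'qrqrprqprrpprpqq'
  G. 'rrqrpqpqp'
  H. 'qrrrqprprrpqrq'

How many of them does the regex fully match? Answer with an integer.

5

A → match
B → no match
C → match
D → no match
E → match
F → match
G → match
H → no match
Total matched: 5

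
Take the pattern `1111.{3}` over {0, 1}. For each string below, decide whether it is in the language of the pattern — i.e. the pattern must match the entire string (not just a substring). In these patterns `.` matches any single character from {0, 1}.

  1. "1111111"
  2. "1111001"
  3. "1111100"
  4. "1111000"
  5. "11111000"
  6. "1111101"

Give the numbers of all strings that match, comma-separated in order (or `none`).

1. "1111111" → match
2. "1111001" → match
3. "1111100" → match
4. "1111000" → match
5. "11111000" → no match
6. "1111101" → match

1, 2, 3, 4, 6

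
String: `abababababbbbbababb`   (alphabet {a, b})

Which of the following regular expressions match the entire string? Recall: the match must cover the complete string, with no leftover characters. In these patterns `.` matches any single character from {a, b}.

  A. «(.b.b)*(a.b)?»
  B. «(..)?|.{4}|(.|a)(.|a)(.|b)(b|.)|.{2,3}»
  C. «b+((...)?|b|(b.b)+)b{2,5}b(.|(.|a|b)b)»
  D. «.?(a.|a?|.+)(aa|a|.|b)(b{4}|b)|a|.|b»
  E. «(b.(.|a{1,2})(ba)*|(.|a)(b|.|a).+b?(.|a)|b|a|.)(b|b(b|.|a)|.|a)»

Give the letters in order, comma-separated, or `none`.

A, D, E

A → match
B → no match
C → no match — must start with `b`
D → match
E → match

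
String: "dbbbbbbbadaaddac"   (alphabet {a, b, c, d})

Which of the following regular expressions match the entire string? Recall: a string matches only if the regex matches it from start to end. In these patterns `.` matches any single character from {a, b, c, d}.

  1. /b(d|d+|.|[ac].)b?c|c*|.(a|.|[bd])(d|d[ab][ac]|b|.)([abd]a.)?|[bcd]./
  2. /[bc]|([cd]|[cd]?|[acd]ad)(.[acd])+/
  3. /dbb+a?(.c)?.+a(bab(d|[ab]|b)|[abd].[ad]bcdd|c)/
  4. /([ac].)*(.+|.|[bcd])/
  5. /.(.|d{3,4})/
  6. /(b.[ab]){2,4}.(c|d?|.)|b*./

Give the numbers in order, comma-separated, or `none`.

3, 4

1 → no match
2 → no match
3 → match
4 → match
5 → no match
6 → no match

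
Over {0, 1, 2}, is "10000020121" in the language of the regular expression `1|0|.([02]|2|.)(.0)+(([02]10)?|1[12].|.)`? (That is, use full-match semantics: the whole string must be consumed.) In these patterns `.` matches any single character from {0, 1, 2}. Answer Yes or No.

Yes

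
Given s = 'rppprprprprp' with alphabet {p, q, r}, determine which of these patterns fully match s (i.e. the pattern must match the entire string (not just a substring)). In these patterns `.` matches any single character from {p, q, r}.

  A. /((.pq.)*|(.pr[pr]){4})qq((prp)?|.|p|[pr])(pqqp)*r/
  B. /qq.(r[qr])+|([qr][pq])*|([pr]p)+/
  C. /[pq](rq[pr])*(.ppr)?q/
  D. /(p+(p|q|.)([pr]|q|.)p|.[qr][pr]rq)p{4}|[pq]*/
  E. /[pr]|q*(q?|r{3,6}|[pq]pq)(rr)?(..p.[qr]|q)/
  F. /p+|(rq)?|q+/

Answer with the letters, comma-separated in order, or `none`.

A → no match — must end with 'r'
B → match
C → no match — must end with 'q'
D → no match
E → no match
F → no match

B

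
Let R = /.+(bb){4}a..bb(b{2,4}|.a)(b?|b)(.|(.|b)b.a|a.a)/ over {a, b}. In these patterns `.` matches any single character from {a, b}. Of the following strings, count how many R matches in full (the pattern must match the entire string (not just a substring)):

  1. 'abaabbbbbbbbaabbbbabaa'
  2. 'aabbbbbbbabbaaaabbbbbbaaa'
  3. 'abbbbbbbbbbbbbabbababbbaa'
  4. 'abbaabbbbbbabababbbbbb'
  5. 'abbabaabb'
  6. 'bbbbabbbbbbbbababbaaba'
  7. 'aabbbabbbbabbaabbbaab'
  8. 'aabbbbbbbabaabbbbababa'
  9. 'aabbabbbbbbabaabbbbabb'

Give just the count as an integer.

1 → no match
2 → no match
3 → no match
4 → no match
5 → no match
6 → match
7 → no match
8 → no match
9 → no match
Total matched: 1

1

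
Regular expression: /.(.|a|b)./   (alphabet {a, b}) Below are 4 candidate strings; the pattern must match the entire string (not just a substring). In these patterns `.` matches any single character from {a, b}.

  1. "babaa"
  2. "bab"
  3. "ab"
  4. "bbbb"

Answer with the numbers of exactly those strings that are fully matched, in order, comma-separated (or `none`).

1 → no match
2 → match
3 → no match
4 → no match

2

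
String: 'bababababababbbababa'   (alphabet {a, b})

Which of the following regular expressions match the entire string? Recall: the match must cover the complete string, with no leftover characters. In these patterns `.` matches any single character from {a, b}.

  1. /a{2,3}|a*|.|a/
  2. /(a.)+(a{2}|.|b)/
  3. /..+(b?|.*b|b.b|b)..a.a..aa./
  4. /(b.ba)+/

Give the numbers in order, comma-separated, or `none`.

1 → no match
2 → no match — must start with 'a'
3 → no match
4 → match

4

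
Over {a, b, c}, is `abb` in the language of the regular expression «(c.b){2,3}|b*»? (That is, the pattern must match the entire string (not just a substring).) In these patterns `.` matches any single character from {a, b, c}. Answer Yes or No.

No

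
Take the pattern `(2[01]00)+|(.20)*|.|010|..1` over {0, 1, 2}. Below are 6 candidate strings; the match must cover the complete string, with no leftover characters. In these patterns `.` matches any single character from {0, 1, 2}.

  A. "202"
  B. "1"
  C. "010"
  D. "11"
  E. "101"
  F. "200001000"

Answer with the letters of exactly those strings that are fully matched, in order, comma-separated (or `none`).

A → no match
B → match
C → match
D → no match
E → match
F → no match

B, C, E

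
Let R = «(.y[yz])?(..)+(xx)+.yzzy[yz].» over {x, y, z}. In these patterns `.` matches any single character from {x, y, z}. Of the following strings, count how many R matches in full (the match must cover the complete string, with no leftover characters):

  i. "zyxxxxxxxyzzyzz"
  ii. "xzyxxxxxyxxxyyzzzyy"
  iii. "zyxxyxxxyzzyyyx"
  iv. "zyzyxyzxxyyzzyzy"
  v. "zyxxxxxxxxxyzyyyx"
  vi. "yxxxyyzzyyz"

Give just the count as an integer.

3

i → match
ii → no match
iii → no match
iv → match
v → no match
vi → match
Total matched: 3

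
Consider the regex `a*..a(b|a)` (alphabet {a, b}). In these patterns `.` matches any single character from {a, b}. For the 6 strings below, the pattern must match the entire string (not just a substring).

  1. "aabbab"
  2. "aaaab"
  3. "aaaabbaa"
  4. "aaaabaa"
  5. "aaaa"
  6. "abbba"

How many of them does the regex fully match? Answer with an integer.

5

1 → match
2 → match
3 → match
4 → match
5 → match
6 → no match
Total matched: 5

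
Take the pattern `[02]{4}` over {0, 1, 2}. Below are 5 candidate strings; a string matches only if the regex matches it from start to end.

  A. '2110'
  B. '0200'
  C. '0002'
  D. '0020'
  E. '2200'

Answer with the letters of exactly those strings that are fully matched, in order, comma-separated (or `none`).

A → no match
B → match
C → match
D → match
E → match

B, C, D, E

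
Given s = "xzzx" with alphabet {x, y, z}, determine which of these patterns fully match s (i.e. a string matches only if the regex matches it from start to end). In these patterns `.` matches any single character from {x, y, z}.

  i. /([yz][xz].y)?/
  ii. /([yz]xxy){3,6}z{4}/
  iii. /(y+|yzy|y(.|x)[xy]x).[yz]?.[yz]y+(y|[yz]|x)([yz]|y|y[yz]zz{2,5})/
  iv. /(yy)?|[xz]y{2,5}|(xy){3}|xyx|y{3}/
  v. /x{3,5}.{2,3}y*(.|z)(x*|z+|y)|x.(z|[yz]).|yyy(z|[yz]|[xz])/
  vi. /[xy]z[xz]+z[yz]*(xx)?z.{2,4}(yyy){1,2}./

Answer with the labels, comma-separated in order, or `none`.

v

i → no match
ii → no match — must end with "z"
iii → no match
iv → no match
v → match
vi → no match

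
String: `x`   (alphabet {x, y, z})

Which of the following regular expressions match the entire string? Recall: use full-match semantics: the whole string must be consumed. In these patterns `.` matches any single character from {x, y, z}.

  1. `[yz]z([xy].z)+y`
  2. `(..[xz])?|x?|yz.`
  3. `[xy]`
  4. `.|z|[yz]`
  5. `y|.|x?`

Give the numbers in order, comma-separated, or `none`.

1 → no match — must end with `zy`
2 → match
3 → match
4 → match
5 → match

2, 3, 4, 5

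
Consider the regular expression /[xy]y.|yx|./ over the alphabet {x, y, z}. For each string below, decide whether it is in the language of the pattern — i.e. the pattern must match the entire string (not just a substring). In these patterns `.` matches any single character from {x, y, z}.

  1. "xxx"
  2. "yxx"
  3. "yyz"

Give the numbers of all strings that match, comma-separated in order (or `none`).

3

1 → no match
2 → no match
3 → match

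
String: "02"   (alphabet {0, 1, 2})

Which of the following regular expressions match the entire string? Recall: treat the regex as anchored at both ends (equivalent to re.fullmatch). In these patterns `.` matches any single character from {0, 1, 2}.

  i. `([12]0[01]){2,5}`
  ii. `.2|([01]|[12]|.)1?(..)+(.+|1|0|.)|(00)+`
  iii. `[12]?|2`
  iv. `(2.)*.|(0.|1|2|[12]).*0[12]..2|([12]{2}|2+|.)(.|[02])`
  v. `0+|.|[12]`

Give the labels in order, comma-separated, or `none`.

i → no match
ii → match
iii → no match
iv → match
v → no match

ii, iv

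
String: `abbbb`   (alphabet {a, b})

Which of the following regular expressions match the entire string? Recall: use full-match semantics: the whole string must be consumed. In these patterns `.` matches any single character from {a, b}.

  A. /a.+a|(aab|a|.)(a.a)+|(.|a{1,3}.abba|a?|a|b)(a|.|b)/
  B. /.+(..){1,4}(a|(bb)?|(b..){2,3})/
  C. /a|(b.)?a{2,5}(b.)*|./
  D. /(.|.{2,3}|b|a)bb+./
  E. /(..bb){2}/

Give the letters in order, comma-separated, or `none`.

B, D

A → no match
B → match
C → no match
D → match
E → no match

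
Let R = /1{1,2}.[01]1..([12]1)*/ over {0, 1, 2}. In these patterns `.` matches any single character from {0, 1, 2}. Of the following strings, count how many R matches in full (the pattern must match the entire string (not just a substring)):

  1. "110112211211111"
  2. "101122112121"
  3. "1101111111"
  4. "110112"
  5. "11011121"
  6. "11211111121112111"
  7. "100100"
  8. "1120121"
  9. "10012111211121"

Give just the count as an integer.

9

1 → match
2 → match
3 → match
4 → match
5 → match
6 → match
7 → match
8 → match
9 → match
Total matched: 9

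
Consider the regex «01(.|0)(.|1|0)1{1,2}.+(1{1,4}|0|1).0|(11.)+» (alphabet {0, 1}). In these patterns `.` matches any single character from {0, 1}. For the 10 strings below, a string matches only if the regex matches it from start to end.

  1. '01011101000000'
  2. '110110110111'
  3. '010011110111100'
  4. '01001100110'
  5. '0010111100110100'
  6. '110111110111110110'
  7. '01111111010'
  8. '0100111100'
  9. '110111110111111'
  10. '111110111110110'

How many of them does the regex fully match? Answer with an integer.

9

1 → match
2 → match
3 → match
4 → match
5 → no match
6 → match
7 → match
8 → match
9 → match
10 → match
Total matched: 9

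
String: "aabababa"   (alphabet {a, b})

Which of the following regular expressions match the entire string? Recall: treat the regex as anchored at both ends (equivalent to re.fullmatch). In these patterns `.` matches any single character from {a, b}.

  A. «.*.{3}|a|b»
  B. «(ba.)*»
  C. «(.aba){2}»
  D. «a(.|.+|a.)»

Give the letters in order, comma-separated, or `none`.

A → match
B → no match
C → match
D → match

A, C, D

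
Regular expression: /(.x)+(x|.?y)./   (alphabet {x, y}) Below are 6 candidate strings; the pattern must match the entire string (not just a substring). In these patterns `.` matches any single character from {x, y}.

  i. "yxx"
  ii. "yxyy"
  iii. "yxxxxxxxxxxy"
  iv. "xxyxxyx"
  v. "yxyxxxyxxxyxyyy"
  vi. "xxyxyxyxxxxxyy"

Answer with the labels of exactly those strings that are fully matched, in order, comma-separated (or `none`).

i → no match
ii → match
iii → match
iv → match
v → match
vi → match

ii, iii, iv, v, vi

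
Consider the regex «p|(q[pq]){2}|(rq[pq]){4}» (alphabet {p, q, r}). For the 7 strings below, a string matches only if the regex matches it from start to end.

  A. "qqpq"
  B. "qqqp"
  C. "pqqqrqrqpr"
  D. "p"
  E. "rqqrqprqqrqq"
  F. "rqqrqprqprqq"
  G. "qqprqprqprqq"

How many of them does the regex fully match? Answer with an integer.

4

A → no match
B → match
C → no match
D → match
E → match
F → match
G → no match
Total matched: 4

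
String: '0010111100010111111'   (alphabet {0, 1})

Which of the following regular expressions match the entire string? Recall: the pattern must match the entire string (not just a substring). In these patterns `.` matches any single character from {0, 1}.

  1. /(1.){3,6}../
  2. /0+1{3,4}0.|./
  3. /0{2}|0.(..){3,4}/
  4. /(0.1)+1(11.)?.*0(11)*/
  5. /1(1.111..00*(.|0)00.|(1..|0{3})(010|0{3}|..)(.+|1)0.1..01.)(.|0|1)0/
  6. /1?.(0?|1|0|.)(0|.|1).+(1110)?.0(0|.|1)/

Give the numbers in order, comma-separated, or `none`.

4

1 → no match — must start with '1'
2 → no match
3 → no match
4 → match
5 → no match — must start with '1'
6 → no match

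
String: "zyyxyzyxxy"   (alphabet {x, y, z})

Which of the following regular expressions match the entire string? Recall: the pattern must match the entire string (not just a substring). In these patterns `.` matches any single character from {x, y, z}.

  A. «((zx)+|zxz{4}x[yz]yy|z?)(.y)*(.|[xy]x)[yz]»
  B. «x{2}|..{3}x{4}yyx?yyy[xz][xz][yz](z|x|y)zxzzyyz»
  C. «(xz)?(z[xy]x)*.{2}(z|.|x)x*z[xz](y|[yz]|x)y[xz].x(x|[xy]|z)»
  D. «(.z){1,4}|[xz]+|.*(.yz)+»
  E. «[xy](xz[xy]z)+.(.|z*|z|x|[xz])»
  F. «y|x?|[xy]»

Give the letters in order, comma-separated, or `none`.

A

A → match
B → no match
C → no match
D → no match
E → no match
F → no match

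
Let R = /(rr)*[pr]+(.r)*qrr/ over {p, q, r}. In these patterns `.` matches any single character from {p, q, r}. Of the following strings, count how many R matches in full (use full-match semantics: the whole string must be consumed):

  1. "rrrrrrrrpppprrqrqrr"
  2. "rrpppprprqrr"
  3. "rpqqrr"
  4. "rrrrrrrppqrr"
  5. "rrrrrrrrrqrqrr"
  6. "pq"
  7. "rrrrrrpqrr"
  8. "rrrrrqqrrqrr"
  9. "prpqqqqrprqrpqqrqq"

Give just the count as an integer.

5

1 → match
2. "rrpppprprqrr" → match
3. "rpqqrr" → no match
4. "rrrrrrrppqrr" → match
5 → match
6. "pq" → no match — must end with "qrr"
7. "rrrrrrpqrr" → match
8. "rrrrrqqrrqrr" → no match
9 → no match — must end with "qrr"
Total matched: 5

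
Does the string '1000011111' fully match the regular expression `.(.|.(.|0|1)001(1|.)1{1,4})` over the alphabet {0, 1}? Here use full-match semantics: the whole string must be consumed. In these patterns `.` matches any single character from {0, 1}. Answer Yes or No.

Yes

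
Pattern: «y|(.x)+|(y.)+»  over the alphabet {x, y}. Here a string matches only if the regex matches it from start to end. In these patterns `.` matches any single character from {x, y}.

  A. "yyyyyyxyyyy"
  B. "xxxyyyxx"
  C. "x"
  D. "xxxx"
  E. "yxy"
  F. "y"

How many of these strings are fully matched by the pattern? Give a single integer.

2

A → no match
B → no match
C → no match
D → match
E → no match
F → match
Total matched: 2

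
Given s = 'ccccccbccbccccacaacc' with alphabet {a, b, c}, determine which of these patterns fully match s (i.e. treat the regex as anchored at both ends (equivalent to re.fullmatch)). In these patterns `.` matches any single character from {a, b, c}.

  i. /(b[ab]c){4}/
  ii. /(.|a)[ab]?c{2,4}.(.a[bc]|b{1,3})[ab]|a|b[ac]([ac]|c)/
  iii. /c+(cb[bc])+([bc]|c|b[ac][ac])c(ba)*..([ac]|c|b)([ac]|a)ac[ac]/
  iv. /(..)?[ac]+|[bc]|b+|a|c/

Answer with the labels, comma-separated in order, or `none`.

iii

i → no match — must start with 'b'
ii → no match
iii → match
iv → no match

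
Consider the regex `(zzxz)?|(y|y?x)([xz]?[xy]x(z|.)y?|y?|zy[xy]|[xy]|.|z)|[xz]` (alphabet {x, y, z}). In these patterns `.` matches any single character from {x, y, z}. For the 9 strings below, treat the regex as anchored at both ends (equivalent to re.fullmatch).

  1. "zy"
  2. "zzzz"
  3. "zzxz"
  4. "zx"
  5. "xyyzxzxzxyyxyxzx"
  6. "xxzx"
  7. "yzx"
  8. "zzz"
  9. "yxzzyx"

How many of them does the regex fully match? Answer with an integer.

1 → no match
2 → no match
3 → match
4 → no match
5 → no match
6 → no match
7 → no match
8 → no match
9 → no match
Total matched: 1

1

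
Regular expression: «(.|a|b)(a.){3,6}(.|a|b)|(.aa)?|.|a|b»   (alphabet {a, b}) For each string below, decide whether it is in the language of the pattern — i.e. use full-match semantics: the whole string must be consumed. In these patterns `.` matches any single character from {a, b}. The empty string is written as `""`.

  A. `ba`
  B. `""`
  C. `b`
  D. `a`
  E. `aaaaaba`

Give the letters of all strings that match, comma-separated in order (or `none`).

B, C, D

A → no match
B → match
C → match
D → match
E → no match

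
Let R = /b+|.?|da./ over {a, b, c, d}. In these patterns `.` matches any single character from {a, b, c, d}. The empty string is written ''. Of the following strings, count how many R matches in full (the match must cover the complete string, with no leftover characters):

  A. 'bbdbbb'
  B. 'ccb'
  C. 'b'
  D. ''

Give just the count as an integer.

A → no match
B → no match
C → match
D → match
Total matched: 2

2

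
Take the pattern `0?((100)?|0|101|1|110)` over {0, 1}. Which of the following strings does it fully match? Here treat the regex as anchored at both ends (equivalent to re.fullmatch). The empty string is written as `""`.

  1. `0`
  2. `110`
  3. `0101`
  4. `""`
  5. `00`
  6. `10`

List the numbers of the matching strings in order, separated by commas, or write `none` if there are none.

1 → match
2 → match
3 → match
4 → match
5 → match
6 → no match

1, 2, 3, 4, 5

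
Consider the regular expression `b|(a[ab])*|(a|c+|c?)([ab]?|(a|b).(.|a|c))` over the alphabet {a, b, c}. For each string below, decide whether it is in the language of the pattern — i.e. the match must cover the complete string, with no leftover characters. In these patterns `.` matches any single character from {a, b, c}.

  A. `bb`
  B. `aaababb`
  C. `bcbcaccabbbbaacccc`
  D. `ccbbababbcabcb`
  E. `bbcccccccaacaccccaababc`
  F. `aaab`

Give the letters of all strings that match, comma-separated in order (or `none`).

F

A → no match
B → no match
C → no match
D → no match
E → no match
F → match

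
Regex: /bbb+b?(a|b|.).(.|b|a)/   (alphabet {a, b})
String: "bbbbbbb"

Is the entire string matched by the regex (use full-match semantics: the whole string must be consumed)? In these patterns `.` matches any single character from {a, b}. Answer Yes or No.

Yes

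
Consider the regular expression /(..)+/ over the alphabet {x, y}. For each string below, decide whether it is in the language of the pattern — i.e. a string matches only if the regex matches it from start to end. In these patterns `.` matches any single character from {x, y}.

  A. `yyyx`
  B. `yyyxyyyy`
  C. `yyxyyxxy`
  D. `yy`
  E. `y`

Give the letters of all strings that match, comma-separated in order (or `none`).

A → match
B → match
C → match
D → match
E → no match

A, B, C, D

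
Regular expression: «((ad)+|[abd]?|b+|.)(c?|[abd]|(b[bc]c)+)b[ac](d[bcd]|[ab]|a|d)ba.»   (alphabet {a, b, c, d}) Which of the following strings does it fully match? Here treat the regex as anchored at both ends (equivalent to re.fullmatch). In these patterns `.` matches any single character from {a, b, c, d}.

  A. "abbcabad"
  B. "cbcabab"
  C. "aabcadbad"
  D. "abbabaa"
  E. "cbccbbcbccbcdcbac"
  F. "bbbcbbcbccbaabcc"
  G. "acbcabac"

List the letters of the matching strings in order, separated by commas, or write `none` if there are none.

A, B, E, G

A → match
B → match
C → no match
D → no match
E → match
F → no match
G → match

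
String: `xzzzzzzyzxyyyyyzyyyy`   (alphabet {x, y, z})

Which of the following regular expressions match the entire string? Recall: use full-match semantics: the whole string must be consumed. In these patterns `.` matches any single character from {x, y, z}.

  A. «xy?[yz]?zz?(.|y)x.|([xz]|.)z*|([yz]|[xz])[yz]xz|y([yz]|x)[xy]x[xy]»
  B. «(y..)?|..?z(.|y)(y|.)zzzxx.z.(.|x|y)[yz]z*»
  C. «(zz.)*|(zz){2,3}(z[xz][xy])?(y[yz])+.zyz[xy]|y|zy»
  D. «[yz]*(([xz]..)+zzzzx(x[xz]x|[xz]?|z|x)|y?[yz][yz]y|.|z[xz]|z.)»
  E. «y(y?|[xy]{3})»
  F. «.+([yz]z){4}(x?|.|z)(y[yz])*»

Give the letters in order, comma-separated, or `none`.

A → no match
B → no match
C → no match
D → no match
E → no match — must start with `y`
F → match

F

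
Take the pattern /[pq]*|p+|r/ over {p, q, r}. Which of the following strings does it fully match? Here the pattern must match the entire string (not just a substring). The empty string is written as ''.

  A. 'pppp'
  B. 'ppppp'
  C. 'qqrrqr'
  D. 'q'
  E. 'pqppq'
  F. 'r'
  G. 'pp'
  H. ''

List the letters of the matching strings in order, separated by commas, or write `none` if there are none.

A, B, D, E, F, G, H

A. 'pppp' → match
B. 'ppppp' → match
C. 'qqrrqr' → no match
D. 'q' → match
E. 'pqppq' → match
F. 'r' → match
G. 'pp' → match
H. '' → match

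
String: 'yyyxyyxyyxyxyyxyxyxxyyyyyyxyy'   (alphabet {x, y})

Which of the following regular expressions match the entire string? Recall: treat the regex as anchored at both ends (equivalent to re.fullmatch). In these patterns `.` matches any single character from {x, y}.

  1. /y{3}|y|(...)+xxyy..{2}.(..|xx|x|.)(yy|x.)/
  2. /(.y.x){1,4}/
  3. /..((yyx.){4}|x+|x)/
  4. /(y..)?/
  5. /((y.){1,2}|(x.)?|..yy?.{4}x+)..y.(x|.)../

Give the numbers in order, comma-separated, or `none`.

1

1 → match
2 → no match — must end with 'x'
3 → no match
4 → no match
5 → no match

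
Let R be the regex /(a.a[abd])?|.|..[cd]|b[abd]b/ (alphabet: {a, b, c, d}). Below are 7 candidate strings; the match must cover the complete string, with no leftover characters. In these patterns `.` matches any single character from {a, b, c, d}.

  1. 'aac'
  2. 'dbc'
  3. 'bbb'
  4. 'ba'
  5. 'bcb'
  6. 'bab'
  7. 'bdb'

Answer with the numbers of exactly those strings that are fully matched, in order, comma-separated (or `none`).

1. 'aac' → match
2. 'dbc' → match
3. 'bbb' → match
4. 'ba' → no match
5. 'bcb' → no match
6. 'bab' → match
7. 'bdb' → match

1, 2, 3, 6, 7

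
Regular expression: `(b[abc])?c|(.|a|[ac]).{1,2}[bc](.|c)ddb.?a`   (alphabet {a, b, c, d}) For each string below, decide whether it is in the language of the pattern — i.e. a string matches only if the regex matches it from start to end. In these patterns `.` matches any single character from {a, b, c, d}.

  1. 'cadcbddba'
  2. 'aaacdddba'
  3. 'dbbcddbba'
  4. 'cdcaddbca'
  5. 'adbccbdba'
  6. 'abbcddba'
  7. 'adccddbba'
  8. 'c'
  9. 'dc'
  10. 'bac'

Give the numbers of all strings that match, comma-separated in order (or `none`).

1 → match
2 → match
3 → match
4 → match
5 → no match
6 → match
7 → match
8 → match
9 → no match
10 → match

1, 2, 3, 4, 6, 7, 8, 10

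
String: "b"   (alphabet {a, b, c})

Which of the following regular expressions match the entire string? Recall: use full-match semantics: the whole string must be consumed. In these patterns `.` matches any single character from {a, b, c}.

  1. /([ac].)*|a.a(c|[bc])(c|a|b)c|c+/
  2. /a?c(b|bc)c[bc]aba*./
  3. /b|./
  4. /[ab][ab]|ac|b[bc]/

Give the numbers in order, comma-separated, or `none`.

1 → no match
2 → no match
3 → match
4 → no match

3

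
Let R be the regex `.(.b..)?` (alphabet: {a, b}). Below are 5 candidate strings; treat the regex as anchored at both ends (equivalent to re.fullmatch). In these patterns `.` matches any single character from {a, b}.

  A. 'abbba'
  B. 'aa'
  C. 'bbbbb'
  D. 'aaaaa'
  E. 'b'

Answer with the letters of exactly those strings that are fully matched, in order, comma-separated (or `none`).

A, C, E

A → match
B → no match
C → match
D → no match
E → match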